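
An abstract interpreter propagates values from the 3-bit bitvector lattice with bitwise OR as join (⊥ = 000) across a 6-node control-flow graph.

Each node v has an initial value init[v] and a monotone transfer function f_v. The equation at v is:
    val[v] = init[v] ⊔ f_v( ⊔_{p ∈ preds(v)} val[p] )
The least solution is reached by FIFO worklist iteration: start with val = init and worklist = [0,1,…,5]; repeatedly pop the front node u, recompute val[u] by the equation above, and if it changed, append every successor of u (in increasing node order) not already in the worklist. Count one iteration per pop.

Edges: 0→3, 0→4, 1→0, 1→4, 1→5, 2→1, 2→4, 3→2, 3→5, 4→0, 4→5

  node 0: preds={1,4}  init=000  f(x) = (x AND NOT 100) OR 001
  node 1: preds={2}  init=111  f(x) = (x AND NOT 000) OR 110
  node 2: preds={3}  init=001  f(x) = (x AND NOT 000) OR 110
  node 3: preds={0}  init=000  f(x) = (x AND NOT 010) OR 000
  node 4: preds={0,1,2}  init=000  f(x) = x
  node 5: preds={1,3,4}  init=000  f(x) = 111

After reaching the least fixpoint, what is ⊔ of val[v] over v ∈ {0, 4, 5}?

Trace (9 dequeues):
  [1] u=0 | in 111 | out 011 | prev 000 | push {}
  [2] u=1 | in 001 | out 111 | ==
  [3] u=2 | in 000 | out 111 | prev 001 | push {1}
  [4] u=3 | in 011 | out 001 | prev 000 | push {2}
  [5] u=4 | in 111 | out 111 | prev 000 | push {0}
  [6] u=5 | in 111 | out 111 | prev 000 | push {}
  [7] u=1 | in 111 | out 111 | ==
  [8] u=2 | in 001 | out 111 | ==
  [9] u=0 | in 111 | out 011 | ==

Converged values:
  [0] 011
  [1] 111
  [2] 111
  [3] 001
  [4] 111
  [5] 111

111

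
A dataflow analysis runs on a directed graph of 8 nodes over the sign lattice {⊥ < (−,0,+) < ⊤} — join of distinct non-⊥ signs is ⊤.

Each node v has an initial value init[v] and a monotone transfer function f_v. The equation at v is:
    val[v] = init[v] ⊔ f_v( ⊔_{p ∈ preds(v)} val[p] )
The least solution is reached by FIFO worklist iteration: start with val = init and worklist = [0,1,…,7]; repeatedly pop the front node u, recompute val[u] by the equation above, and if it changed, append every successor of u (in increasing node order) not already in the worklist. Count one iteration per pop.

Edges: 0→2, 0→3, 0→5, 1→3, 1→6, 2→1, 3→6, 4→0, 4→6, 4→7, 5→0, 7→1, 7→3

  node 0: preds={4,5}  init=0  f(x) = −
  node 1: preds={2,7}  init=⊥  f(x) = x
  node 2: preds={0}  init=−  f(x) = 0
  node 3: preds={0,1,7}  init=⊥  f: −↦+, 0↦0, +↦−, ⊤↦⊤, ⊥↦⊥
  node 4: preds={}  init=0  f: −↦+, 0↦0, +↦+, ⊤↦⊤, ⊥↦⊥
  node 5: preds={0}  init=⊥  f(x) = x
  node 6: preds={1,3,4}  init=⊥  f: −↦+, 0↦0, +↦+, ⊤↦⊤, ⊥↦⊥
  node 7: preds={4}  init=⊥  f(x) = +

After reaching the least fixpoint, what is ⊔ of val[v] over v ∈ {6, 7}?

⊤

Iteration log — 12 steps:
  step 1. node 0  ⊔preds=0  new=⊤  old=0  +wl: 
  step 2. node 1  ⊔preds=−  new=−  old=⊥  +wl: 
  step 3. node 2  ⊔preds=⊤  new=⊤  old=−  +wl: 1
  step 4. node 3  ⊔preds=⊤  new=⊤  old=⊥  +wl: 
  step 5. node 4  ⊔preds=⊥  new=0  stable
  step 6. node 5  ⊔preds=⊤  new=⊤  old=⊥  +wl: 0
  step 7. node 6  ⊔preds=⊤  new=⊤  old=⊥  +wl: 
  step 8. node 7  ⊔preds=0  new=+  old=⊥  +wl: 3
  step 9. node 1  ⊔preds=⊤  new=⊤  old=−  +wl: 6
  step 10. node 0  ⊔preds=⊤  new=⊤  stable
  step 11. node 3  ⊔preds=⊤  new=⊤  stable
  step 12. node 6  ⊔preds=⊤  new=⊤  stable

Least fixpoint reached:
  node 0: ⊤
  node 1: ⊤
  node 2: ⊤
  node 3: ⊤
  node 4: 0
  node 5: ⊤
  node 6: ⊤
  node 7: +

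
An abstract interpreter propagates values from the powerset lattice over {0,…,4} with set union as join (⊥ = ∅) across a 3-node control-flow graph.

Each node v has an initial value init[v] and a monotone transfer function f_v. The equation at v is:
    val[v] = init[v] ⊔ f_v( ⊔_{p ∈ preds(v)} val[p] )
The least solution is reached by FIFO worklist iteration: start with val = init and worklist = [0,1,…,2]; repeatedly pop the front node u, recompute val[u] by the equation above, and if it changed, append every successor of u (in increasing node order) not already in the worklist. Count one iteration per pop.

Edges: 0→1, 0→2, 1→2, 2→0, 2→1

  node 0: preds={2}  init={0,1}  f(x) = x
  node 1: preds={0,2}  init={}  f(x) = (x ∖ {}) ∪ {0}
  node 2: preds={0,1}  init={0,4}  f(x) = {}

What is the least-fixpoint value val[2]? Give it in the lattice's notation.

{0,4}

Trace (3 dequeues):
  [1] u=0 | in {0,4} | out {0,1,4} | prev {0,1} | push {}
  [2] u=1 | in {0,1,4} | out {0,1,4} | prev {} | push {}
  [3] u=2 | in {0,1,4} | out {0,4} | ==

Converged values:
  [0] {0,1,4}
  [1] {0,1,4}
  [2] {0,4}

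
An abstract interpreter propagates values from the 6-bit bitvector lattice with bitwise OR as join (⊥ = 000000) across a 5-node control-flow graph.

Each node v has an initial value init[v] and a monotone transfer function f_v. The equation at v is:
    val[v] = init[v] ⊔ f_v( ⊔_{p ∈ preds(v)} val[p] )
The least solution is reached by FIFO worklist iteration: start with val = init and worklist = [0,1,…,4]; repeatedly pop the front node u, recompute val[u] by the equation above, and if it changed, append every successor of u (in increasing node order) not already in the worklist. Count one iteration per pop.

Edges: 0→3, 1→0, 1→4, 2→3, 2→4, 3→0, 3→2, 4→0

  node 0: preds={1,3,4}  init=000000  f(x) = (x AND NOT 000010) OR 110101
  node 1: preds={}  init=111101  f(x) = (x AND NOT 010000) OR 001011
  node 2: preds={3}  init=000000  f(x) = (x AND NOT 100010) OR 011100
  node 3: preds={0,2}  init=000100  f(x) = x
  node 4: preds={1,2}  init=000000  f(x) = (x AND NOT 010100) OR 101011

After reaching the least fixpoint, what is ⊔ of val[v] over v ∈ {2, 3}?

111101

Iteration log — 9 steps:
  step 1. node 0  ⊔preds=111101  new=111101  old=000000  +wl: 
  step 2. node 1  ⊔preds=000000  new=111111  old=111101  +wl: 0
  step 3. node 2  ⊔preds=000100  new=011100  old=000000  +wl: 
  step 4. node 3  ⊔preds=111101  new=111101  old=000100  +wl: 2
  step 5. node 4  ⊔preds=111111  new=101011  old=000000  +wl: 
  step 6. node 0  ⊔preds=111111  new=111101  stable
  step 7. node 2  ⊔preds=111101  new=011101  old=011100  +wl: 3,4
  step 8. node 3  ⊔preds=111101  new=111101  stable
  step 9. node 4  ⊔preds=111111  new=101011  stable

Least fixpoint reached:
  node 0: 111101
  node 1: 111111
  node 2: 011101
  node 3: 111101
  node 4: 101011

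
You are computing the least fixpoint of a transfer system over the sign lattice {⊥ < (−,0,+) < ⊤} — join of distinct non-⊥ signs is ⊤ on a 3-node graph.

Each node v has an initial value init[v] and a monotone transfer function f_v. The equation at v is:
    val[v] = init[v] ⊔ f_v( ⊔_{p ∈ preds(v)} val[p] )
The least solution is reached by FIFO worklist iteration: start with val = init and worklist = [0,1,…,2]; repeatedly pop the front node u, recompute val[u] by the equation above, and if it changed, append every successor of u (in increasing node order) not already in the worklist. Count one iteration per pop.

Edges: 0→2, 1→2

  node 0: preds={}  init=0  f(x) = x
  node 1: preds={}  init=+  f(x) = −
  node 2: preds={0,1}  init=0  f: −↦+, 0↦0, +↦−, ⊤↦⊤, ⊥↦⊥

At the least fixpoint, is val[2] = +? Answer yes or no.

Iteration log — 3 steps:
  step 1. node 0  ⊔preds=⊥  new=0  stable
  step 2. node 1  ⊔preds=⊥  new=⊤  old=+  +wl: 
  step 3. node 2  ⊔preds=⊤  new=⊤  old=0  +wl: 

Least fixpoint reached:
  node 0: 0
  node 1: ⊤
  node 2: ⊤

no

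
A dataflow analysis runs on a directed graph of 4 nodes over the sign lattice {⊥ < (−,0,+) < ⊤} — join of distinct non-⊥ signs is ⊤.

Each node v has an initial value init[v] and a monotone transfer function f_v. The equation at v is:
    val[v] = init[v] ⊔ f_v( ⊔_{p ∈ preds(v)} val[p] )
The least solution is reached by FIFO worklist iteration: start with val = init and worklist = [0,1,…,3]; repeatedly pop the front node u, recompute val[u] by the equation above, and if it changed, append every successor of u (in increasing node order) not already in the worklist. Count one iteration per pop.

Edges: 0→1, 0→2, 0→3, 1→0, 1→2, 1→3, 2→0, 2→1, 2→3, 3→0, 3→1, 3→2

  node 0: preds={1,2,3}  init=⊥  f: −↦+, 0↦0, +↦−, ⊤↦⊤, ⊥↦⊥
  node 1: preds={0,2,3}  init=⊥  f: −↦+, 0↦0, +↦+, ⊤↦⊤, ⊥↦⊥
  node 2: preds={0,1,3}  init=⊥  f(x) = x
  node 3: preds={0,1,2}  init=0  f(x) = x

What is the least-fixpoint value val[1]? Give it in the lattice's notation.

0

Trace (6 dequeues):
  [1] u=0 | in 0 | out 0 | prev ⊥ | push {}
  [2] u=1 | in 0 | out 0 | prev ⊥ | push {0}
  [3] u=2 | in 0 | out 0 | prev ⊥ | push {1}
  [4] u=3 | in 0 | out 0 | ==
  [5] u=0 | in 0 | out 0 | ==
  [6] u=1 | in 0 | out 0 | ==

Converged values:
  [0] 0
  [1] 0
  [2] 0
  [3] 0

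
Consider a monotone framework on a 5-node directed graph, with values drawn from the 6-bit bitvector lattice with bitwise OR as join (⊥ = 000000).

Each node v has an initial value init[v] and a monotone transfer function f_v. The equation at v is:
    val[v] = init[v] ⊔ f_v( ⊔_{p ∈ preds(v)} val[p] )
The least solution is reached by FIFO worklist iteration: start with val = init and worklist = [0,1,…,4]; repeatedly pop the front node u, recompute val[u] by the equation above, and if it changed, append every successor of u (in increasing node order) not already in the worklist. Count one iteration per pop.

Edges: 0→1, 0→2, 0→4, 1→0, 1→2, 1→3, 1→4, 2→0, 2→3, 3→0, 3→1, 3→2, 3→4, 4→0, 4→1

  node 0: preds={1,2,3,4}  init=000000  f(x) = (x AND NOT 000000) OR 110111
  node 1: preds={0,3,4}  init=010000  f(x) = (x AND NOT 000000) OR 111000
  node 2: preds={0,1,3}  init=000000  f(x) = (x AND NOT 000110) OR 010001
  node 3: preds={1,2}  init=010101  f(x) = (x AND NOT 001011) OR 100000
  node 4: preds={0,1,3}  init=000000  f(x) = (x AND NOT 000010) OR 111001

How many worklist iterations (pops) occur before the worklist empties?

9

Iteration log — 9 steps:
  step 1. node 0  ⊔preds=010101  new=110111  old=000000  +wl: 
  step 2. node 1  ⊔preds=110111  new=111111  old=010000  +wl: 0
  step 3. node 2  ⊔preds=111111  new=111001  old=000000  +wl: 
  step 4. node 3  ⊔preds=111111  new=110101  old=010101  +wl: 1,2
  step 5. node 4  ⊔preds=111111  new=111101  old=000000  +wl: 
  step 6. node 0  ⊔preds=111111  new=111111  old=110111  +wl: 4
  step 7. node 1  ⊔preds=111111  new=111111  stable
  step 8. node 2  ⊔preds=111111  new=111001  stable
  step 9. node 4  ⊔preds=111111  new=111101  stable

Least fixpoint reached:
  node 0: 111111
  node 1: 111111
  node 2: 111001
  node 3: 110101
  node 4: 111101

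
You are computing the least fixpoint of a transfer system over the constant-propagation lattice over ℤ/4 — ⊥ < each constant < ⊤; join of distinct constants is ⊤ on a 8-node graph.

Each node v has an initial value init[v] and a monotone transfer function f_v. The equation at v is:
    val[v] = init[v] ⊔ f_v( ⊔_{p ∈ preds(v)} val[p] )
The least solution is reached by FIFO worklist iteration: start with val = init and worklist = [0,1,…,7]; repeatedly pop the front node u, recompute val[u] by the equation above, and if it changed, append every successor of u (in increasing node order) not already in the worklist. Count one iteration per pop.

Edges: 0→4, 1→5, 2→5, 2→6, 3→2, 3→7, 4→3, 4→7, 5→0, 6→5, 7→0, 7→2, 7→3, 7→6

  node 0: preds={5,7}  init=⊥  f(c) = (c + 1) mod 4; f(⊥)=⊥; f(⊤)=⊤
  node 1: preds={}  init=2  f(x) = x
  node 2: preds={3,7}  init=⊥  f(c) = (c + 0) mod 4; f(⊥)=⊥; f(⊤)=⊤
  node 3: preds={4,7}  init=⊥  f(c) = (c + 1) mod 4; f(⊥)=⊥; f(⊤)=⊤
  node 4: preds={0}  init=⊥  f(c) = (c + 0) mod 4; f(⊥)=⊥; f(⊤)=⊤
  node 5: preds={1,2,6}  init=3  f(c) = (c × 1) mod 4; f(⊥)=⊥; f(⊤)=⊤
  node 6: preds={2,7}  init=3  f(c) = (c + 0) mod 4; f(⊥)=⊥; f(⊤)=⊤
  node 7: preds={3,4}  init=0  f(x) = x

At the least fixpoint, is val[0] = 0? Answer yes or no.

no

Iteration log — 15 steps:
  step 1. node 0  ⊔preds=⊤  new=⊤  old=⊥  +wl: 
  step 2. node 1  ⊔preds=⊥  new=2  stable
  step 3. node 2  ⊔preds=0  new=0  old=⊥  +wl: 
  step 4. node 3  ⊔preds=0  new=1  old=⊥  +wl: 2
  step 5. node 4  ⊔preds=⊤  new=⊤  old=⊥  +wl: 3
  step 6. node 5  ⊔preds=⊤  new=⊤  old=3  +wl: 0
  step 7. node 6  ⊔preds=0  new=⊤  old=3  +wl: 5
  step 8. node 7  ⊔preds=⊤  new=⊤  old=0  +wl: 6
  step 9. node 2  ⊔preds=⊤  new=⊤  old=0  +wl: 
  step 10. node 3  ⊔preds=⊤  new=⊤  old=1  +wl: 2,7
  step 11. node 0  ⊔preds=⊤  new=⊤  stable
  step 12. node 5  ⊔preds=⊤  new=⊤  stable
  step 13. node 6  ⊔preds=⊤  new=⊤  stable
  step 14. node 2  ⊔preds=⊤  new=⊤  stable
  step 15. node 7  ⊔preds=⊤  new=⊤  stable

Least fixpoint reached:
  node 0: ⊤
  node 1: 2
  node 2: ⊤
  node 3: ⊤
  node 4: ⊤
  node 5: ⊤
  node 6: ⊤
  node 7: ⊤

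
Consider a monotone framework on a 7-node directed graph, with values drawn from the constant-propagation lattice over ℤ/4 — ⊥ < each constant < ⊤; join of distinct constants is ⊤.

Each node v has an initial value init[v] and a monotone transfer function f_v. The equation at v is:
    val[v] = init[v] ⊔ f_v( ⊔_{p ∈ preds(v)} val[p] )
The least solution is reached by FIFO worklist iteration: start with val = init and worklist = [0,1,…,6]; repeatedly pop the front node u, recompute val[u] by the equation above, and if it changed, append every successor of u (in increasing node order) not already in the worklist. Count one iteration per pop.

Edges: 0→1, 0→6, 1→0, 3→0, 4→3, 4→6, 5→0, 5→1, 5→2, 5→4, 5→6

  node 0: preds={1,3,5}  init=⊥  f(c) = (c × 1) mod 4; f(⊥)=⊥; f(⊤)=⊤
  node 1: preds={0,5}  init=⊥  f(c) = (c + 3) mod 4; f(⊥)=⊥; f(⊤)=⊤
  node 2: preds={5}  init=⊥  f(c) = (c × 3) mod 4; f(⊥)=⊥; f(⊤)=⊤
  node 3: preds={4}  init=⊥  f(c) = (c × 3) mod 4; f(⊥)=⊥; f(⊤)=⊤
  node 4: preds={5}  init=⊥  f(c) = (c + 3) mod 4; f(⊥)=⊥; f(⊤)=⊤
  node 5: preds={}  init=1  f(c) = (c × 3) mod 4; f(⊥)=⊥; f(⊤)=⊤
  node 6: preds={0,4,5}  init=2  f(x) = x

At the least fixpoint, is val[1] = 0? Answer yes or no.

Iteration log — 12 steps:
  step 1. node 0  ⊔preds=1  new=1  old=⊥  +wl: 
  step 2. node 1  ⊔preds=1  new=0  old=⊥  +wl: 0
  step 3. node 2  ⊔preds=1  new=3  old=⊥  +wl: 
  step 4. node 3  ⊔preds=⊥  new=⊥  stable
  step 5. node 4  ⊔preds=1  new=0  old=⊥  +wl: 3
  step 6. node 5  ⊔preds=⊥  new=1  stable
  step 7. node 6  ⊔preds=⊤  new=⊤  old=2  +wl: 
  step 8. node 0  ⊔preds=⊤  new=⊤  old=1  +wl: 1,6
  step 9. node 3  ⊔preds=0  new=0  old=⊥  +wl: 0
  step 10. node 1  ⊔preds=⊤  new=⊤  old=0  +wl: 
  step 11. node 6  ⊔preds=⊤  new=⊤  stable
  step 12. node 0  ⊔preds=⊤  new=⊤  stable

Least fixpoint reached:
  node 0: ⊤
  node 1: ⊤
  node 2: 3
  node 3: 0
  node 4: 0
  node 5: 1
  node 6: ⊤

no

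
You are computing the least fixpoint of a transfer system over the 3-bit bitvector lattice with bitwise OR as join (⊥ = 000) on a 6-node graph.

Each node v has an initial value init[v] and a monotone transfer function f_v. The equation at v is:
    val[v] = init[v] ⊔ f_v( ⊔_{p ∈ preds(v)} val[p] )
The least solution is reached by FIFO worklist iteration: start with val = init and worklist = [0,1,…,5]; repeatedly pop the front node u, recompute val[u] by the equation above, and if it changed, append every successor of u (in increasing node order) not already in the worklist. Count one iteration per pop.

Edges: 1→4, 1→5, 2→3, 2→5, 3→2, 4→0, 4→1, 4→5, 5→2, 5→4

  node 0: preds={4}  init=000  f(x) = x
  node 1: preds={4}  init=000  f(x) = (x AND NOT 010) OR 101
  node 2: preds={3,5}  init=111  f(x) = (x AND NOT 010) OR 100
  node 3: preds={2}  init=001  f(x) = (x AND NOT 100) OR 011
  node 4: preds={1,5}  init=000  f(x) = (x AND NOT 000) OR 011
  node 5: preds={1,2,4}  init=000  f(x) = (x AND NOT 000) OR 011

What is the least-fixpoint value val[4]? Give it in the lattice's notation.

Worklist (10 pops):
  #1 pop 0: in=000 → 000 (no change)
  #2 pop 1: in=000 → 101 (was 000); enqueue []
  #3 pop 2: in=001 → 111 (no change)
  #4 pop 3: in=111 → 011 (was 001); enqueue [2]
  #5 pop 4: in=101 → 111 (was 000); enqueue [0,1]
  #6 pop 5: in=111 → 111 (was 000); enqueue [4]
  #7 pop 2: in=111 → 111 (no change)
  #8 pop 0: in=111 → 111 (was 000); enqueue []
  #9 pop 1: in=111 → 101 (no change)
  #10 pop 4: in=111 → 111 (no change)

Fixpoint:
  val[0] = 111
  val[1] = 101
  val[2] = 111
  val[3] = 011
  val[4] = 111
  val[5] = 111

111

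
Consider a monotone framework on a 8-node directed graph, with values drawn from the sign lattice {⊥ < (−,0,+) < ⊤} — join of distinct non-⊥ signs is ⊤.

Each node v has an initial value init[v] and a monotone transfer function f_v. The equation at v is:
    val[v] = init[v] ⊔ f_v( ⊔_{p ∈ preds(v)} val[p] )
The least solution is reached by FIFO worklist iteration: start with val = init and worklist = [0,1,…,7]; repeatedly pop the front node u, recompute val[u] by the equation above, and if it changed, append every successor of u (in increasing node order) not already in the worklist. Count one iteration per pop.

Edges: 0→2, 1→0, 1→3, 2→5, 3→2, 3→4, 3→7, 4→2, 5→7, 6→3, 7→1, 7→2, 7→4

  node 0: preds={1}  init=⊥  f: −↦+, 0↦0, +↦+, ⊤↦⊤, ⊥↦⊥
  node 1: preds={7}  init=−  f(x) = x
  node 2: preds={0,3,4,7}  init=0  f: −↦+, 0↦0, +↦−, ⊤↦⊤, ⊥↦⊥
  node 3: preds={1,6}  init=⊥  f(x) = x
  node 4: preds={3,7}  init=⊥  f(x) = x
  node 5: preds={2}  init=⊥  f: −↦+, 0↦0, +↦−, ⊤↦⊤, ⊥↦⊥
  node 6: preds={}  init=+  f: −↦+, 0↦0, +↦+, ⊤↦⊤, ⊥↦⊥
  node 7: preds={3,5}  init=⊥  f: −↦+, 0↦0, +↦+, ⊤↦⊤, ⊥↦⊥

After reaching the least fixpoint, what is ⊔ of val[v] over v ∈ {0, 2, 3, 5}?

⊤

Iteration log — 14 steps:
  step 1. node 0  ⊔preds=−  new=+  old=⊥  +wl: 
  step 2. node 1  ⊔preds=⊥  new=−  stable
  step 3. node 2  ⊔preds=+  new=⊤  old=0  +wl: 
  step 4. node 3  ⊔preds=⊤  new=⊤  old=⊥  +wl: 2
  step 5. node 4  ⊔preds=⊤  new=⊤  old=⊥  +wl: 
  step 6. node 5  ⊔preds=⊤  new=⊤  old=⊥  +wl: 
  step 7. node 6  ⊔preds=⊥  new=+  stable
  step 8. node 7  ⊔preds=⊤  new=⊤  old=⊥  +wl: 1,4
  step 9. node 2  ⊔preds=⊤  new=⊤  stable
  step 10. node 1  ⊔preds=⊤  new=⊤  old=−  +wl: 0,3
  step 11. node 4  ⊔preds=⊤  new=⊤  stable
  step 12. node 0  ⊔preds=⊤  new=⊤  old=+  +wl: 2
  step 13. node 3  ⊔preds=⊤  new=⊤  stable
  step 14. node 2  ⊔preds=⊤  new=⊤  stable

Least fixpoint reached:
  node 0: ⊤
  node 1: ⊤
  node 2: ⊤
  node 3: ⊤
  node 4: ⊤
  node 5: ⊤
  node 6: +
  node 7: ⊤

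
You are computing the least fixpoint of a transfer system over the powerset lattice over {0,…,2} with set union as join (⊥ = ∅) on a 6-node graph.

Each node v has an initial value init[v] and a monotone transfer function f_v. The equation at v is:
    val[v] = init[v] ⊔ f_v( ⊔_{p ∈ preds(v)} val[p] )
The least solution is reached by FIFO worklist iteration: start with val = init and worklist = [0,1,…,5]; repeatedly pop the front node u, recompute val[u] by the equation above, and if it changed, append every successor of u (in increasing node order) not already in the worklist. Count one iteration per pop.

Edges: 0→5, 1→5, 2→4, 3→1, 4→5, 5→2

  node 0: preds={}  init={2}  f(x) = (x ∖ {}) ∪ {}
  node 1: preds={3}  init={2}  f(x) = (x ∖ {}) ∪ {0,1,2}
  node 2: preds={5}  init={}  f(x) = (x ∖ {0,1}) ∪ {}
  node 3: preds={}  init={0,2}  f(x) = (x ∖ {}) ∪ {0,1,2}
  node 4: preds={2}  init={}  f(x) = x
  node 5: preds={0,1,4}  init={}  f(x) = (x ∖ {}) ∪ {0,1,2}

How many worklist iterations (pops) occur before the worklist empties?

10

Trace (10 dequeues):
  [1] u=0 | in {} | out {2} | ==
  [2] u=1 | in {0,2} | out {0,1,2} | prev {2} | push {}
  [3] u=2 | in {} | out {} | ==
  [4] u=3 | in {} | out {0,1,2} | prev {0,2} | push {1}
  [5] u=4 | in {} | out {} | ==
  [6] u=5 | in {0,1,2} | out {0,1,2} | prev {} | push {2}
  [7] u=1 | in {0,1,2} | out {0,1,2} | ==
  [8] u=2 | in {0,1,2} | out {2} | prev {} | push {4}
  [9] u=4 | in {2} | out {2} | prev {} | push {5}
  [10] u=5 | in {0,1,2} | out {0,1,2} | ==

Converged values:
  [0] {2}
  [1] {0,1,2}
  [2] {2}
  [3] {0,1,2}
  [4] {2}
  [5] {0,1,2}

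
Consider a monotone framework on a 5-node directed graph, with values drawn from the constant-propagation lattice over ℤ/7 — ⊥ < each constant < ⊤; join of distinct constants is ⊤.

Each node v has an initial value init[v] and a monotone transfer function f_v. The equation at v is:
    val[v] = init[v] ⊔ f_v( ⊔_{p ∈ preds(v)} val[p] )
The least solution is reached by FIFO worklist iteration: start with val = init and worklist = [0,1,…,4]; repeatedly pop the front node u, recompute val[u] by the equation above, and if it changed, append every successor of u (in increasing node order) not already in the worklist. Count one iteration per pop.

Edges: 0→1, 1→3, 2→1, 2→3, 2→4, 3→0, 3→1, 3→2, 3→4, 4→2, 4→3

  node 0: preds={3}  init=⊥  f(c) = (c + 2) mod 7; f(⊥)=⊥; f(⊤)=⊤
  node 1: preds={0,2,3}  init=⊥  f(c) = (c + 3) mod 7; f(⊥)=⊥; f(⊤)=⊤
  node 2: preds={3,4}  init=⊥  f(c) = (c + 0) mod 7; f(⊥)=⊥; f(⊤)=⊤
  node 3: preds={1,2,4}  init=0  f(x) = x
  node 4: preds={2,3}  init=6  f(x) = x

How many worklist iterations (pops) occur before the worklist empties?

Worklist (10 pops):
  #1 pop 0: in=0 → 2 (was ⊥); enqueue []
  #2 pop 1: in=⊤ → ⊤ (was ⊥); enqueue []
  #3 pop 2: in=⊤ → ⊤ (was ⊥); enqueue [1]
  #4 pop 3: in=⊤ → ⊤ (was 0); enqueue [0,2]
  #5 pop 4: in=⊤ → ⊤ (was 6); enqueue [3]
  #6 pop 1: in=⊤ → ⊤ (no change)
  #7 pop 0: in=⊤ → ⊤ (was 2); enqueue [1]
  #8 pop 2: in=⊤ → ⊤ (no change)
  #9 pop 3: in=⊤ → ⊤ (no change)
  #10 pop 1: in=⊤ → ⊤ (no change)

Fixpoint:
  val[0] = ⊤
  val[1] = ⊤
  val[2] = ⊤
  val[3] = ⊤
  val[4] = ⊤

10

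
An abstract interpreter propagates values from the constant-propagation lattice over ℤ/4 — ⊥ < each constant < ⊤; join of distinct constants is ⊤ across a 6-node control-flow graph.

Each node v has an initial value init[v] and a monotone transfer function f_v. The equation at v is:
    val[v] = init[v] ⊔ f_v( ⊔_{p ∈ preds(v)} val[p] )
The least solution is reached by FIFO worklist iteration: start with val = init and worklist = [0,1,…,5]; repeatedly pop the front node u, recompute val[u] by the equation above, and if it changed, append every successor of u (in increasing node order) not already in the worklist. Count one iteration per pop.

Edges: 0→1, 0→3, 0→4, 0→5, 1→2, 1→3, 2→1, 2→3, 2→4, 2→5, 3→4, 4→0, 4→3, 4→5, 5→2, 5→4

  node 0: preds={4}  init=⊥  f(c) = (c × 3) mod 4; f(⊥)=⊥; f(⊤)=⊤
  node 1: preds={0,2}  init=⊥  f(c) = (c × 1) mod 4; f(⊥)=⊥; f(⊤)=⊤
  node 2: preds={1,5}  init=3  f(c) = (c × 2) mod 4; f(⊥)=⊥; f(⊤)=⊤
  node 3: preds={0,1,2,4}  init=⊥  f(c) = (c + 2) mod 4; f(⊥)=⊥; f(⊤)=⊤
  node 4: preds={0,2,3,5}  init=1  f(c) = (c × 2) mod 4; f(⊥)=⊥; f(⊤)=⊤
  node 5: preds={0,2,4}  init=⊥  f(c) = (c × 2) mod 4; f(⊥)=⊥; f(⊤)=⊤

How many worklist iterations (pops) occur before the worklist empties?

13

Iteration log — 13 steps:
  step 1. node 0  ⊔preds=1  new=3  old=⊥  +wl: 
  step 2. node 1  ⊔preds=3  new=3  old=⊥  +wl: 
  step 3. node 2  ⊔preds=3  new=⊤  old=3  +wl: 1
  step 4. node 3  ⊔preds=⊤  new=⊤  old=⊥  +wl: 
  step 5. node 4  ⊔preds=⊤  new=⊤  old=1  +wl: 0,3
  step 6. node 5  ⊔preds=⊤  new=⊤  old=⊥  +wl: 2,4
  step 7. node 1  ⊔preds=⊤  new=⊤  old=3  +wl: 
  step 8. node 0  ⊔preds=⊤  new=⊤  old=3  +wl: 1,5
  step 9. node 3  ⊔preds=⊤  new=⊤  stable
  step 10. node 2  ⊔preds=⊤  new=⊤  stable
  step 11. node 4  ⊔preds=⊤  new=⊤  stable
  step 12. node 1  ⊔preds=⊤  new=⊤  stable
  step 13. node 5  ⊔preds=⊤  new=⊤  stable

Least fixpoint reached:
  node 0: ⊤
  node 1: ⊤
  node 2: ⊤
  node 3: ⊤
  node 4: ⊤
  node 5: ⊤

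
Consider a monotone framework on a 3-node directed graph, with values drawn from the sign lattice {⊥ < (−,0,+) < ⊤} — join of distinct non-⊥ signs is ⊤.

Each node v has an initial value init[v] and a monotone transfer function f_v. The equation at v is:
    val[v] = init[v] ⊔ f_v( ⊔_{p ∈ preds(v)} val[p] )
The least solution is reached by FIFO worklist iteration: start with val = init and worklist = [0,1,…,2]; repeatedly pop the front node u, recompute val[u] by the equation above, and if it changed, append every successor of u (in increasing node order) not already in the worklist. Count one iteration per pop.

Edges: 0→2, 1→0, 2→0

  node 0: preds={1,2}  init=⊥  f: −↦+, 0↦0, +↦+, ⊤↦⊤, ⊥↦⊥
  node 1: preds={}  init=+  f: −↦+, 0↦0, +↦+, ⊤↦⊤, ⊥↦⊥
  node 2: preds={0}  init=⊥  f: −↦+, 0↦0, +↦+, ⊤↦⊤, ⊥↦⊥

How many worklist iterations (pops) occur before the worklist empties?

Worklist (4 pops):
  #1 pop 0: in=+ → + (was ⊥); enqueue []
  #2 pop 1: in=⊥ → + (no change)
  #3 pop 2: in=+ → + (was ⊥); enqueue [0]
  #4 pop 0: in=+ → + (no change)

Fixpoint:
  val[0] = +
  val[1] = +
  val[2] = +

4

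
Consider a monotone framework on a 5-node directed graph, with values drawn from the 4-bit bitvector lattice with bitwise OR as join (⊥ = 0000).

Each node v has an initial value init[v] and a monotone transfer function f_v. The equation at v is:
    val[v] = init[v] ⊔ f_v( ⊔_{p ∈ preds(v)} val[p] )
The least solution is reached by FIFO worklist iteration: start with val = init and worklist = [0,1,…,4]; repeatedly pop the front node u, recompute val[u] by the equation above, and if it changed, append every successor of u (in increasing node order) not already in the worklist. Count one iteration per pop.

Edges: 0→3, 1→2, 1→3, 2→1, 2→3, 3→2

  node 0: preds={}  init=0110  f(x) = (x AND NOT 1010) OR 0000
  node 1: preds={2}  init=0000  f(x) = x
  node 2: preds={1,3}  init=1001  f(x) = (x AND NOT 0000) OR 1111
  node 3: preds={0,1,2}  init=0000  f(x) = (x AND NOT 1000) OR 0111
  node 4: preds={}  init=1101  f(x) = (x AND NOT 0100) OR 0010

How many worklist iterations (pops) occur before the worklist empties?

8

Trace (8 dequeues):
  [1] u=0 | in 0000 | out 0110 | ==
  [2] u=1 | in 1001 | out 1001 | prev 0000 | push {}
  [3] u=2 | in 1001 | out 1111 | prev 1001 | push {1}
  [4] u=3 | in 1111 | out 0111 | prev 0000 | push {2}
  [5] u=4 | in 0000 | out 1111 | prev 1101 | push {}
  [6] u=1 | in 1111 | out 1111 | prev 1001 | push {3}
  [7] u=2 | in 1111 | out 1111 | ==
  [8] u=3 | in 1111 | out 0111 | ==

Converged values:
  [0] 0110
  [1] 1111
  [2] 1111
  [3] 0111
  [4] 1111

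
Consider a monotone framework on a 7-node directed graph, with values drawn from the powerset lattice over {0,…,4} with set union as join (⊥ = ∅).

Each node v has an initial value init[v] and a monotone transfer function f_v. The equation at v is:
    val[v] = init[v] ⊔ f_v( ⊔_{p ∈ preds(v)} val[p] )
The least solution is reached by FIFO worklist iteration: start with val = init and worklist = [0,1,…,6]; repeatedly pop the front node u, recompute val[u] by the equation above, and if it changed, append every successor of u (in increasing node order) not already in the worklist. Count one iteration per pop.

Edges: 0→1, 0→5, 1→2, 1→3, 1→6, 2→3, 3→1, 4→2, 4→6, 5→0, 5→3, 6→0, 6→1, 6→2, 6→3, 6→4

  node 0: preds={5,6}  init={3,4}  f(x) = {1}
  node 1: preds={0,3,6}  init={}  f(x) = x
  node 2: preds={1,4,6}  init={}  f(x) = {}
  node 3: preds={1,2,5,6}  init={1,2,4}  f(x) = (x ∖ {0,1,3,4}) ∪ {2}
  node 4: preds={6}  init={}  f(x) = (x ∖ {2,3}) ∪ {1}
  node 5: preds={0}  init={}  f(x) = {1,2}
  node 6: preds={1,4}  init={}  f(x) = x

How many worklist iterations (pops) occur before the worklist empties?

14

Iteration log — 14 steps:
  step 1. node 0  ⊔preds={}  new={1,3,4}  old={3,4}  +wl: 
  step 2. node 1  ⊔preds={1,2,3,4}  new={1,2,3,4}  old={}  +wl: 
  step 3. node 2  ⊔preds={1,2,3,4}  new={}  stable
  step 4. node 3  ⊔preds={1,2,3,4}  new={1,2,4}  stable
  step 5. node 4  ⊔preds={}  new={1}  old={}  +wl: 2
  step 6. node 5  ⊔preds={1,3,4}  new={1,2}  old={}  +wl: 0,3
  step 7. node 6  ⊔preds={1,2,3,4}  new={1,2,3,4}  old={}  +wl: 1,4
  step 8. node 2  ⊔preds={1,2,3,4}  new={}  stable
  step 9. node 0  ⊔preds={1,2,3,4}  new={1,3,4}  stable
  step 10. node 3  ⊔preds={1,2,3,4}  new={1,2,4}  stable
  step 11. node 1  ⊔preds={1,2,3,4}  new={1,2,3,4}  stable
  step 12. node 4  ⊔preds={1,2,3,4}  new={1,4}  old={1}  +wl: 2,6
  step 13. node 2  ⊔preds={1,2,3,4}  new={}  stable
  step 14. node 6  ⊔preds={1,2,3,4}  new={1,2,3,4}  stable

Least fixpoint reached:
  node 0: {1,3,4}
  node 1: {1,2,3,4}
  node 2: {}
  node 3: {1,2,4}
  node 4: {1,4}
  node 5: {1,2}
  node 6: {1,2,3,4}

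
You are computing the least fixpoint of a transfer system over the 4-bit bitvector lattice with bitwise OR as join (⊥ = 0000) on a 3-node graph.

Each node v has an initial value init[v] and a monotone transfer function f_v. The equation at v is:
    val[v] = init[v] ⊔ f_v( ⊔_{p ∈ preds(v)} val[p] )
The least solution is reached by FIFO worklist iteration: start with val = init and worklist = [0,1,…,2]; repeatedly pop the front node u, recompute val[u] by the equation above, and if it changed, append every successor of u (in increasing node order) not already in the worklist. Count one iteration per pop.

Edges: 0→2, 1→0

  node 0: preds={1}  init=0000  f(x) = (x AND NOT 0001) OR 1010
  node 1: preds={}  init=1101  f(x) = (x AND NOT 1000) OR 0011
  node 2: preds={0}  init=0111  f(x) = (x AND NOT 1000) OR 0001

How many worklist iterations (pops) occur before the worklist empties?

4

Iteration log — 4 steps:
  step 1. node 0  ⊔preds=1101  new=1110  old=0000  +wl: 
  step 2. node 1  ⊔preds=0000  new=1111  old=1101  +wl: 0
  step 3. node 2  ⊔preds=1110  new=0111  stable
  step 4. node 0  ⊔preds=1111  new=1110  stable

Least fixpoint reached:
  node 0: 1110
  node 1: 1111
  node 2: 0111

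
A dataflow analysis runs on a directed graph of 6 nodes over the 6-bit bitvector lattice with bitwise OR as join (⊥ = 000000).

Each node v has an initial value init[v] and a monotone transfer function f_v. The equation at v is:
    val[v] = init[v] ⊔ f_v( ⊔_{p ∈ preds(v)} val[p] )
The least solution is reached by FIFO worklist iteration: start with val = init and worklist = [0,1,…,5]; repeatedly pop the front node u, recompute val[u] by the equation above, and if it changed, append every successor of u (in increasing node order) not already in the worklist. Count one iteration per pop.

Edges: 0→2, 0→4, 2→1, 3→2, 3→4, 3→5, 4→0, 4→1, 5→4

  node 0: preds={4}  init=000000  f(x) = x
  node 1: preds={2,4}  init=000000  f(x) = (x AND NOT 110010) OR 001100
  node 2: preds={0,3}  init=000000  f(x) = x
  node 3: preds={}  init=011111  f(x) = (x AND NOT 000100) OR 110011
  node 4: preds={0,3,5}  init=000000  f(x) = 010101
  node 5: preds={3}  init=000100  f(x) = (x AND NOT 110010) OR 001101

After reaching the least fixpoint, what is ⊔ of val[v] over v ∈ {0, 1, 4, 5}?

Worklist (12 pops):
  #1 pop 0: in=000000 → 000000 (no change)
  #2 pop 1: in=000000 → 001100 (was 000000); enqueue []
  #3 pop 2: in=011111 → 011111 (was 000000); enqueue [1]
  #4 pop 3: in=000000 → 111111 (was 011111); enqueue [2]
  #5 pop 4: in=111111 → 010101 (was 000000); enqueue [0]
  #6 pop 5: in=111111 → 001101 (was 000100); enqueue [4]
  #7 pop 1: in=011111 → 001101 (was 001100); enqueue []
  #8 pop 2: in=111111 → 111111 (was 011111); enqueue [1]
  #9 pop 0: in=010101 → 010101 (was 000000); enqueue [2]
  #10 pop 4: in=111111 → 010101 (no change)
  #11 pop 1: in=111111 → 001101 (no change)
  #12 pop 2: in=111111 → 111111 (no change)

Fixpoint:
  val[0] = 010101
  val[1] = 001101
  val[2] = 111111
  val[3] = 111111
  val[4] = 010101
  val[5] = 001101

011101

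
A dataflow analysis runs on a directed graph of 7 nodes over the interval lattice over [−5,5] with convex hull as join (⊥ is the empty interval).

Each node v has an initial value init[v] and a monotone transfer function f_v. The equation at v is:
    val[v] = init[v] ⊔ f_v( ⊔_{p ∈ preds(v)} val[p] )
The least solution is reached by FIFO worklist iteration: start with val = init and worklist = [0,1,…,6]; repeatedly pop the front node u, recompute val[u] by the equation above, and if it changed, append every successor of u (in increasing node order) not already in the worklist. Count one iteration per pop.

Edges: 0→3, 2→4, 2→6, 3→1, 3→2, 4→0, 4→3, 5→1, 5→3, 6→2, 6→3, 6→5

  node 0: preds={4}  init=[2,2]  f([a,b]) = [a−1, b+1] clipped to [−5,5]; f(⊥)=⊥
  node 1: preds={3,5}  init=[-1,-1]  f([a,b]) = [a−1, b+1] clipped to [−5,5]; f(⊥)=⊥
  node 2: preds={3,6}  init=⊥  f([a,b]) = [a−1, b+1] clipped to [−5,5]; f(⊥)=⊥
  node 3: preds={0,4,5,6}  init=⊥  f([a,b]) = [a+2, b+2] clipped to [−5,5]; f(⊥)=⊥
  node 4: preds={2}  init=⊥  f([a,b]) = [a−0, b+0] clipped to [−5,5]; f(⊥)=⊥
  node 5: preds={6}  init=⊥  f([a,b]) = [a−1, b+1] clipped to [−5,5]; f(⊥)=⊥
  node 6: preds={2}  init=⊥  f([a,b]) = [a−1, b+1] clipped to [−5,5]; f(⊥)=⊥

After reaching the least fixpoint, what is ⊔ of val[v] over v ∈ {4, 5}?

[-5,5]

Trace (48 dequeues):
  [1] u=0 | in ⊥ | out [2,2] | ==
  [2] u=1 | in ⊥ | out [-1,-1] | ==
  [3] u=2 | in ⊥ | out ⊥ | ==
  [4] u=3 | in [2,2] | out [4,4] | prev ⊥ | push {1,2}
  [5] u=4 | in ⊥ | out ⊥ | ==
  [6] u=5 | in ⊥ | out ⊥ | ==
  [7] u=6 | in ⊥ | out ⊥ | ==
  [8] u=1 | in [4,4] | out [-1,5] | prev [-1,-1] | push {}
  [9] u=2 | in [4,4] | out [3,5] | prev ⊥ | push {4,6}
  [10] u=4 | in [3,5] | out [3,5] | prev ⊥ | push {0,3}
  [11] u=6 | in [3,5] | out [2,5] | prev ⊥ | push {2,5}
  [12] u=0 | in [3,5] | out [2,5] | prev [2,2] | push {}
  [13] u=3 | in [2,5] | out [4,5] | prev [4,4] | push {1}
  [14] u=2 | in [2,5] | out [1,5] | prev [3,5] | push {4,6}
  [15] u=5 | in [2,5] | out [1,5] | prev ⊥ | push {3}
  [16] u=1 | in [1,5] | out [-1,5] | ==
  [17] u=4 | in [1,5] | out [1,5] | prev [3,5] | push {0}
  [18] u=6 | in [1,5] | out [0,5] | prev [2,5] | push {2,5}
  [19] u=3 | in [0,5] | out [2,5] | prev [4,5] | push {1}
  [20] u=0 | in [1,5] | out [0,5] | prev [2,5] | push {3}
  [21] u=2 | in [0,5] | out [-1,5] | prev [1,5] | push {4,6}
  [22] u=5 | in [0,5] | out [-1,5] | prev [1,5] | push {}
  [23] u=1 | in [-1,5] | out [-2,5] | prev [-1,5] | push {}
  [24] u=3 | in [-1,5] | out [1,5] | prev [2,5] | push {1,2}
  [25] u=4 | in [-1,5] | out [-1,5] | prev [1,5] | push {0,3}
  [26] u=6 | in [-1,5] | out [-2,5] | prev [0,5] | push {5}
  [27] u=1 | in [-1,5] | out [-2,5] | ==
  [28] u=2 | in [-2,5] | out [-3,5] | prev [-1,5] | push {4,6}
  [29] u=0 | in [-1,5] | out [-2,5] | prev [0,5] | push {}
  [30] u=3 | in [-2,5] | out [0,5] | prev [1,5] | push {1,2}
  [31] u=5 | in [-2,5] | out [-3,5] | prev [-1,5] | push {3}
  [32] u=4 | in [-3,5] | out [-3,5] | prev [-1,5] | push {0}
  [33] u=6 | in [-3,5] | out [-4,5] | prev [-2,5] | push {5}
  [34] u=1 | in [-3,5] | out [-4,5] | prev [-2,5] | push {}
  [35] u=2 | in [-4,5] | out [-5,5] | prev [-3,5] | push {4,6}
  [36] u=3 | in [-4,5] | out [-2,5] | prev [0,5] | push {1,2}
  [37] u=0 | in [-3,5] | out [-4,5] | prev [-2,5] | push {3}
  [38] u=5 | in [-4,5] | out [-5,5] | prev [-3,5] | push {}
  [39] u=4 | in [-5,5] | out [-5,5] | prev [-3,5] | push {0}
  [40] u=6 | in [-5,5] | out [-5,5] | prev [-4,5] | push {5}
  [41] u=1 | in [-5,5] | out [-5,5] | prev [-4,5] | push {}
  [42] u=2 | in [-5,5] | out [-5,5] | ==
  [43] u=3 | in [-5,5] | out [-3,5] | prev [-2,5] | push {1,2}
  [44] u=0 | in [-5,5] | out [-5,5] | prev [-4,5] | push {3}
  [45] u=5 | in [-5,5] | out [-5,5] | ==
  [46] u=1 | in [-5,5] | out [-5,5] | ==
  [47] u=2 | in [-5,5] | out [-5,5] | ==
  [48] u=3 | in [-5,5] | out [-3,5] | ==

Converged values:
  [0] [-5,5]
  [1] [-5,5]
  [2] [-5,5]
  [3] [-3,5]
  [4] [-5,5]
  [5] [-5,5]
  [6] [-5,5]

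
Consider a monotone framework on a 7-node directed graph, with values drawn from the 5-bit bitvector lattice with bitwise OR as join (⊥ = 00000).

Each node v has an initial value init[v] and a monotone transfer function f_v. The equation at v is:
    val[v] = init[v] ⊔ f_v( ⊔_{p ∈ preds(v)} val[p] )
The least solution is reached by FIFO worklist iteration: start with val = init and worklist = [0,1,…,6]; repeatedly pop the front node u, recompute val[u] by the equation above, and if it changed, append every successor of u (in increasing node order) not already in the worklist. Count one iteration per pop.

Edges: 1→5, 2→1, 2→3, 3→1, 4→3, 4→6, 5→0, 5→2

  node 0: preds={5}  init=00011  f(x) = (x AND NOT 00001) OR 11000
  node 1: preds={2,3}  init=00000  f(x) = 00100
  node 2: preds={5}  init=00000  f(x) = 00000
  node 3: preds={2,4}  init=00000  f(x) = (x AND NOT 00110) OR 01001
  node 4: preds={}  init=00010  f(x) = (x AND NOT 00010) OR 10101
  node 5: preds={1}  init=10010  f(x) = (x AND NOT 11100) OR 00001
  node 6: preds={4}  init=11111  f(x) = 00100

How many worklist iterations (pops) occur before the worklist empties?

12

Trace (12 dequeues):
  [1] u=0 | in 10010 | out 11011 | prev 00011 | push {}
  [2] u=1 | in 00000 | out 00100 | prev 00000 | push {}
  [3] u=2 | in 10010 | out 00000 | ==
  [4] u=3 | in 00010 | out 01001 | prev 00000 | push {1}
  [5] u=4 | in 00000 | out 10111 | prev 00010 | push {3}
  [6] u=5 | in 00100 | out 10011 | prev 10010 | push {0,2}
  [7] u=6 | in 10111 | out 11111 | ==
  [8] u=1 | in 01001 | out 00100 | ==
  [9] u=3 | in 10111 | out 11001 | prev 01001 | push {1}
  [10] u=0 | in 10011 | out 11011 | ==
  [11] u=2 | in 10011 | out 00000 | ==
  [12] u=1 | in 11001 | out 00100 | ==

Converged values:
  [0] 11011
  [1] 00100
  [2] 00000
  [3] 11001
  [4] 10111
  [5] 10011
  [6] 11111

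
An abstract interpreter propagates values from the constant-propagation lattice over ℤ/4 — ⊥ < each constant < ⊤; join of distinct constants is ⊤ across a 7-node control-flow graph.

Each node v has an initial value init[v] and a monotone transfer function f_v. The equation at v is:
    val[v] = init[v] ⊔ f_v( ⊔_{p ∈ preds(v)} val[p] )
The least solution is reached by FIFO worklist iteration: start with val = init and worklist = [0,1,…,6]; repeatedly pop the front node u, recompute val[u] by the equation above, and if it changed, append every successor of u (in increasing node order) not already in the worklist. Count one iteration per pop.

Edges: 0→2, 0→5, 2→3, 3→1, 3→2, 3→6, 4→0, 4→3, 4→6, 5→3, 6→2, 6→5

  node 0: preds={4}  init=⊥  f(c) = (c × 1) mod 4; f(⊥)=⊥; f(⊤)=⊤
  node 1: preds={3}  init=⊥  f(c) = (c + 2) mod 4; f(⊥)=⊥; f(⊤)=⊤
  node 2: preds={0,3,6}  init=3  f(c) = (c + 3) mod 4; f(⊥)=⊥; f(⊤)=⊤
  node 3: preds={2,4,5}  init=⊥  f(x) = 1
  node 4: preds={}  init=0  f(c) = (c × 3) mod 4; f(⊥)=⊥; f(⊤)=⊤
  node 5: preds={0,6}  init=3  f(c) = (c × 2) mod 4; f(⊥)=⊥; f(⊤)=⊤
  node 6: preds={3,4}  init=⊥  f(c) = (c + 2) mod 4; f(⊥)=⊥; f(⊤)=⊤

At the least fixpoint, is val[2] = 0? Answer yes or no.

Worklist (11 pops):
  #1 pop 0: in=0 → 0 (was ⊥); enqueue []
  #2 pop 1: in=⊥ → ⊥ (no change)
  #3 pop 2: in=0 → 3 (no change)
  #4 pop 3: in=⊤ → 1 (was ⊥); enqueue [1,2]
  #5 pop 4: in=⊥ → 0 (no change)
  #6 pop 5: in=0 → ⊤ (was 3); enqueue [3]
  #7 pop 6: in=⊤ → ⊤ (was ⊥); enqueue [5]
  #8 pop 1: in=1 → 3 (was ⊥); enqueue []
  #9 pop 2: in=⊤ → ⊤ (was 3); enqueue []
  #10 pop 3: in=⊤ → 1 (no change)
  #11 pop 5: in=⊤ → ⊤ (no change)

Fixpoint:
  val[0] = 0
  val[1] = 3
  val[2] = ⊤
  val[3] = 1
  val[4] = 0
  val[5] = ⊤
  val[6] = ⊤

no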